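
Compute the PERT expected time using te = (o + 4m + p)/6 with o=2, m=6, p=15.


te = (o + 4m + p) / 6
= (2 + 4×6 + 15) / 6
= (2 + 24 + 15) / 6
= 41 / 6
= 6.83


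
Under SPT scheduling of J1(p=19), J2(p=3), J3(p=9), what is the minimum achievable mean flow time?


SPT order: J2 → J3 → J1
Completion times:
  J2: C=3
  J3: C=12
  J1: C=31
Sum = 46, n = 3
Mean flow = 46/3
= 15.33


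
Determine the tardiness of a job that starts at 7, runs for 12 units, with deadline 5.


Completion = start + processing = 7 + 12 = 19
Tardiness = max(0, C - d) = max(0, 19 - 5)
= max(0, 14)
= 14


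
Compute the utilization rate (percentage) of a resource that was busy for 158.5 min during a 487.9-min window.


Utilization = busy / total × 100
= 158.5 / 487.9 × 100
= 32.5%


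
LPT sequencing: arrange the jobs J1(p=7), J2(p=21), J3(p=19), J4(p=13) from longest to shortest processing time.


LPT: sort by longest processing time first
  J2: p=21
  J3: p=19
  J4: p=13
  J1: p=7
Order: J2 → J3 → J4 → J1


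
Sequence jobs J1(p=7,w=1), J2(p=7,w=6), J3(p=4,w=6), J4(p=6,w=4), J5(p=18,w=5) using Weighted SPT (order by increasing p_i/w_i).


WSPT (Smith's rule): sort by p/w ascending
  J3: p/w = 4/6 = 0.667
  J2: p/w = 7/6 = 1.167
  J4: p/w = 6/4 = 1.500
  J5: p/w = 18/5 = 3.600
  J1: p/w = 7/1 = 7.000
Order: J3 → J2 → J4 → J5 → J1


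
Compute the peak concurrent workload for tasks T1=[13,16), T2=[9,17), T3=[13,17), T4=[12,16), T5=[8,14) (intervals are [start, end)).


Check each time point for overlaps:
  t=13: 5 tasks active (T1, T2, T3, T4, T5)
Max concurrent = 5


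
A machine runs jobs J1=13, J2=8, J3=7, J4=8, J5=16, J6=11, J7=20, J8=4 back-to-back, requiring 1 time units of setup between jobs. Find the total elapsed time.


Makespan = Σ processing + (n-1) × setup
= (13 + 8 + 7 + 8 + 16 + 11 + 20 + 4) + (8-1)×1
= 87 + 7
= 94 time units


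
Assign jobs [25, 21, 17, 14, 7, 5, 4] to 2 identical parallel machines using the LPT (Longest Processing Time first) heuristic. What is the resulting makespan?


Jobs (LPT sorted): [25, 21, 17, 14, 7, 5, 4]
Machines: 2
  J=25 → Machine 1 (load: 0+25=25)
  J=21 → Machine 2 (load: 0+21=21)
  J=17 → Machine 2 (load: 21+17=38)
  J=14 → Machine 1 (load: 25+14=39)
  J=7 → Machine 2 (load: 38+7=45)
  J=5 → Machine 1 (load: 39+5=44)
  J=4 → Machine 1 (load: 44+4=48)
Machine loads: [48, 45]
Makespan = max = 48 time units


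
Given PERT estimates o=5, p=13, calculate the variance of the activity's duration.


σ² = ((p - o) / 6)² = (p - o)² / 36
= (13 - 5)² / 36
= 8² / 36
= 64 / 36
= 1.7778


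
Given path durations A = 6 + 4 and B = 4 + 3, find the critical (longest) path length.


Path A: 6 + 4 = 10
Path B: 4 + 3 = 7
Critical path = longest = max(10, 7)
= 10 (Path A)


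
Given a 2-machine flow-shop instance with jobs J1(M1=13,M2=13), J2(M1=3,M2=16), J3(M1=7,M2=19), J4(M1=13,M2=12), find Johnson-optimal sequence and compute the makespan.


Johnson's rule:
Group 1 (M1≤M2, sort by M1): ['J2', 'J3', 'J1']
Group 2 (M1>M2, sort desc M2): ['J4']
Sequence: J2 → J3 → J1 → J4
Makespan calculation:
  J2: M1 done=3, M2 done=19
  J3: M1 done=10, M2 done=38
  J1: M1 done=23, M2 done=51
  J4: M1 done=36, M2 done=63
= Sequence: J2 → J3 → J1 → J4, Makespan: 63


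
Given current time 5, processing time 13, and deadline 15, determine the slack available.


Slack = due - current_time - processing
= 15 - 5 - 13
= -3


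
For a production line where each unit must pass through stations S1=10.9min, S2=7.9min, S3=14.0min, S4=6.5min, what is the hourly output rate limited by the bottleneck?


Bottleneck = longest station time
Station times: [10.9, 7.9, 14.0, 6.5]
Max = 14.0 min
Rate = 60 / 14.0
= 4.29 units/hour (bottleneck: 14.0min)


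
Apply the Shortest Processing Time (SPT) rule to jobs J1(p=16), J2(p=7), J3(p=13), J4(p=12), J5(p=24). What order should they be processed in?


SPT: sort by shortest processing time
  J2: p=7
  J4: p=12
  J3: p=13
  J1: p=16
  J5: p=24
Order: J2 → J4 → J3 → J1 → J5


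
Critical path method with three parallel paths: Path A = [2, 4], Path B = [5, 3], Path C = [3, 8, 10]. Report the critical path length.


Path A: 2 + 4 = 6
Path B: 5 + 3 = 8
Path C: 3 + 8 + 10 = 21
Critical path = longest = max(6, 8, 21)
= 21 (Path C)


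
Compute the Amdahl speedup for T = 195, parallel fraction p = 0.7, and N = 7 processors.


Amdahl's law: T_p = T × ((1-p) + p/N)
= 195 × ((1-0.7) + 0.7/7)
= 195 × (0.30 + 0.1000)
= 195 × 0.4000
= 78.00
Speedup = 195/78.00
= 2.50×


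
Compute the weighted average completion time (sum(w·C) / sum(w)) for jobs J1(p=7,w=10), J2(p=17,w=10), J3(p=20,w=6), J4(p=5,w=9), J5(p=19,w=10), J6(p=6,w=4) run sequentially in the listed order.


Completion times:
  J1: C=7, w×C=10×7=70
  J2: C=24, w×C=10×24=240
  J3: C=44, w×C=6×44=264
  J4: C=49, w×C=9×49=441
  J5: C=68, w×C=10×68=680
  J6: C=74, w×C=4×74=296
Sum w×C = 1991
Sum w = 49
Weighted avg = 1991/49
= 40.63


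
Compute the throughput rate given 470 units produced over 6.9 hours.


Throughput = units / time
= 470 / 6.9
= 68.1 units/hour


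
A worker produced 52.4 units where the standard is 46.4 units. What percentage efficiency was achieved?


Efficiency = (actual / standard) × 100
= (52.4 / 46.4) × 100
= 112.9%


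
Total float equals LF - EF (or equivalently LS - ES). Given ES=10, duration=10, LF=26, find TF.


EF = ES + duration = 10 + 10 = 20
LS = LF - duration = 26 - 10 = 16
Total Float = LF - EF = 26 - 20
(or LS - ES = 16 - 10)
= 6


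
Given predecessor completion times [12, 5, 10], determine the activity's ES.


ES = max of all predecessor completion times
Predecessors: [12, 5, 10]
ES = max(12, 5, 10)
= 12


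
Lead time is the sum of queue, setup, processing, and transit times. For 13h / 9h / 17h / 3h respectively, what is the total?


Lead time = queue + setup + processing + transit
= 13 + 9 + 17 + 3
= 42 hours


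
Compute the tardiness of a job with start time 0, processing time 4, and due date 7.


Completion = start + processing = 0 + 4 = 4
Tardiness = max(0, C - d) = max(0, 4 - 7)
= max(0, -3)
= 0


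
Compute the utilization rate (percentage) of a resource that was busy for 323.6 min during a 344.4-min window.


Utilization = busy / total × 100
= 323.6 / 344.4 × 100
= 94.0%


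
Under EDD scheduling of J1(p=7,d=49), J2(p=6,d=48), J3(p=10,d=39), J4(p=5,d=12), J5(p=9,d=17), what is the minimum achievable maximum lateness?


EDD order: J4 → J5 → J3 → J2 → J1
Completion and lateness:
  J4: C=5, d=12, L=5-12=-7
  J5: C=14, d=17, L=14-17=-3
  J3: C=24, d=39, L=24-39=-15
  J2: C=30, d=48, L=30-48=-18
  J1: C=37, d=49, L=37-49=-12
Lmax = max(-7, -3, -15, -18, -12)
= -3


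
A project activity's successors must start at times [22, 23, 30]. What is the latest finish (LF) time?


LF = min of all successor start times
Successors start at: [22, 23, 30]
LF = min(22, 23, 30)
= 22


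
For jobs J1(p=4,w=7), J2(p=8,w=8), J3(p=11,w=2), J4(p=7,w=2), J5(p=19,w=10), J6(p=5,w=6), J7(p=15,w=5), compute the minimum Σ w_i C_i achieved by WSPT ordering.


WSPT order (by p/w): J1 → J6 → J2 → J5 → J7 → J4 → J3
  J1: C=4, w·C=7×4=28
  J6: C=9, w·C=6×9=54
  J2: C=17, w·C=8×17=136
  J5: C=36, w·C=10×36=360
  J7: C=51, w·C=5×51=255
  J4: C=58, w·C=2×58=116
  J3: C=69, w·C=2×69=138
Σ w·C = 1087
= 1087


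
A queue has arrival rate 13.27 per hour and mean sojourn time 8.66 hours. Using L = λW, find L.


Little's law: L = λ × W
= 13.27 × 8.66
= 114.92


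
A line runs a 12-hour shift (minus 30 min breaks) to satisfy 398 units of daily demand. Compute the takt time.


Available = 12×60 - 30 = 690 min
Takt time = 690 / 398
= 1.73 min/unit


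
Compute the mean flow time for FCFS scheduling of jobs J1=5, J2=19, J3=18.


Completion times:
  J1: completes at 5
  J2: completes at 24
  J3: completes at 42
Sum = 71
Average = 71/3
= 23.67


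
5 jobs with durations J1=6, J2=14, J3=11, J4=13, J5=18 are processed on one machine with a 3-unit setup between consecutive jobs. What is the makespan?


Makespan = Σ processing + (n-1) × setup
= (6 + 14 + 11 + 13 + 18) + (5-1)×3
= 62 + 12
= 74 time units


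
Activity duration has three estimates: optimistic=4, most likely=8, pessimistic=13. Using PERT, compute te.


te = (o + 4m + p) / 6
= (4 + 4×8 + 13) / 6
= (4 + 32 + 13) / 6
= 49 / 6
= 8.17


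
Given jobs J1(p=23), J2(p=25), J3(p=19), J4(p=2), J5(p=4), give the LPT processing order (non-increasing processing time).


LPT: sort by longest processing time first
  J2: p=25
  J1: p=23
  J3: p=19
  J5: p=4
  J4: p=2
Order: J2 → J1 → J3 → J5 → J4


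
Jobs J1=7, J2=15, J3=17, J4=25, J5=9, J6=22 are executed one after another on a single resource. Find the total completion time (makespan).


Sequential makespan: sum all processing times
= 7 + 15 + 17 + 25 + 9 + 22
= 95 time units


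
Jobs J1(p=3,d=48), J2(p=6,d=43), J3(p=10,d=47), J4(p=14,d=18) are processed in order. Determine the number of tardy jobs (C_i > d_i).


Completion vs due date:
  J1: C=3, d=48 → on time
  J2: C=9, d=43 → on time
  J3: C=19, d=47 → on time
  J4: C=33, d=18 → TARDY
Tardy jobs: J4
Count = 1


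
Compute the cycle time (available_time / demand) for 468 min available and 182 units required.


Cycle time = available time / demand
= 468 / 182
= 2.57 min/unit


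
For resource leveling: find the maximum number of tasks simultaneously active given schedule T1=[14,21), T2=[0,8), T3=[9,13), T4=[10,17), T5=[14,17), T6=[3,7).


Check each time point for overlaps:
  t=14: 3 tasks active (T1, T4, T5)
Max concurrent = 3


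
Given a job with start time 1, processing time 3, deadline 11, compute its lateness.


Completion = 1 + 3 = 4
Lateness = C - d = 4 - 11
= -7


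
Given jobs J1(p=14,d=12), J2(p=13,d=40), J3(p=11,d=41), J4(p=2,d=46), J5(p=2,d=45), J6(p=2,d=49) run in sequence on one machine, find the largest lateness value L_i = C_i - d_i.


Lateness per job (L = C - d):
  J1: C=14, d=12, L=2
  J2: C=27, d=40, L=-13
  J3: C=38, d=41, L=-3
  J4: C=40, d=46, L=-6
  J5: C=42, d=45, L=-3
  J6: C=44, d=49, L=-5
Lmax = max(2, -13, -3, -6, -3, -5)
= 2


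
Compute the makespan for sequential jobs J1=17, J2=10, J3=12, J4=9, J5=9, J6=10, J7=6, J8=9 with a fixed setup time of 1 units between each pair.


Makespan = Σ processing + (n-1) × setup
= (17 + 10 + 12 + 9 + 9 + 10 + 6 + 9) + (8-1)×1
= 82 + 7
= 89 time units


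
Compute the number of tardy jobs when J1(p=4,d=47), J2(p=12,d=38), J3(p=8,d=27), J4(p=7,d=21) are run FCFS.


Completion vs due date:
  J1: C=4, d=47 → on time
  J2: C=16, d=38 → on time
  J3: C=24, d=27 → on time
  J4: C=31, d=21 → TARDY
Tardy jobs: J4
Count = 1


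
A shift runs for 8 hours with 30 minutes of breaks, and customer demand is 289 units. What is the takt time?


Available = 8×60 - 30 = 450 min
Takt time = 450 / 289
= 1.56 min/unit


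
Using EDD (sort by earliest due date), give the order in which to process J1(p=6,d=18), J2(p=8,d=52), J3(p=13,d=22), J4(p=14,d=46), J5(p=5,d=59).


EDD: sort by earliest due date
  J1: d=18, p=6
  J3: d=22, p=13
  J4: d=46, p=14
  J2: d=52, p=8
  J5: d=59, p=5
Order: J1 → J3 → J4 → J2 → J5


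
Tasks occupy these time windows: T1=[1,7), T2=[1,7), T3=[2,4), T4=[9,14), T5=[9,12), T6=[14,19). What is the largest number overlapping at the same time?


Check each time point for overlaps:
  t=2: 3 tasks active (T1, T2, T3)
Max concurrent = 3


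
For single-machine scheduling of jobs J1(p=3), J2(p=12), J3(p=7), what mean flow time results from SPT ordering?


SPT order: J1 → J3 → J2
Completion times:
  J1: C=3
  J3: C=10
  J2: C=22
Sum = 35, n = 3
Mean flow = 35/3
= 11.67


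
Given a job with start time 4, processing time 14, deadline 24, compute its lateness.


Completion = 4 + 14 = 18
Lateness = C - d = 18 - 24
= -6


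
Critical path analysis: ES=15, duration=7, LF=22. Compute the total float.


EF = ES + duration = 15 + 7 = 22
LS = LF - duration = 22 - 7 = 15
Total Float = LF - EF = 22 - 22
(or LS - ES = 15 - 15)
= 0


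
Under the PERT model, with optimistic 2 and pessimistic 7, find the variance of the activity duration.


σ² = ((p - o) / 6)² = (p - o)² / 36
= (7 - 2)² / 36
= 5² / 36
= 25 / 36
= 0.6944


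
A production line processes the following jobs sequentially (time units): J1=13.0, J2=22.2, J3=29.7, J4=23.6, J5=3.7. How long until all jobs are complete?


Sequential makespan: sum all processing times
= 13.0 + 22.2 + 29.7 + 23.6 + 3.7
= 92.2 time units


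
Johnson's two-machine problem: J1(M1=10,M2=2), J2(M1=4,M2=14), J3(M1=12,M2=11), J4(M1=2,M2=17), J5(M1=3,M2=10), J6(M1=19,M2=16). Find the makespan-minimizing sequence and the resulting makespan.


Johnson's rule:
Group 1 (M1≤M2, sort by M1): ['J4', 'J5', 'J2']
Group 2 (M1>M2, sort desc M2): ['J6', 'J3', 'J1']
Sequence: J4 → J5 → J2 → J6 → J3 → J1
Makespan calculation:
  J4: M1 done=2, M2 done=19
  J5: M1 done=5, M2 done=29
  J2: M1 done=9, M2 done=43
  J6: M1 done=28, M2 done=59
  J3: M1 done=40, M2 done=70
  J1: M1 done=50, M2 done=72
= Sequence: J4 → J5 → J2 → J6 → J3 → J1, Makespan: 72


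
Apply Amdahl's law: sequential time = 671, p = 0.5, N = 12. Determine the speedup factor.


Amdahl's law: T_p = T × ((1-p) + p/N)
= 671 × ((1-0.5) + 0.5/12)
= 671 × (0.50 + 0.0417)
= 671 × 0.5417
= 363.46
Speedup = 671/363.46
= 1.85×


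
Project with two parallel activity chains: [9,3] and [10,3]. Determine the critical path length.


Path A: 9 + 3 = 12
Path B: 10 + 3 = 13
Critical path = longest = max(12, 13)
= 13 (Path B)


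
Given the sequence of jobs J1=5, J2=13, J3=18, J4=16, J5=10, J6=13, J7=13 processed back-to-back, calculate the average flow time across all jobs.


Completion times:
  J1: completes at 5
  J2: completes at 18
  J3: completes at 36
  J4: completes at 52
  J5: completes at 62
  J6: completes at 75
  J7: completes at 88
Sum = 336
Average = 336/7
= 48.00


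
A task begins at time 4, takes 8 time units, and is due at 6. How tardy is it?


Completion = start + processing = 4 + 8 = 12
Tardiness = max(0, C - d) = max(0, 12 - 6)
= max(0, 6)
= 6


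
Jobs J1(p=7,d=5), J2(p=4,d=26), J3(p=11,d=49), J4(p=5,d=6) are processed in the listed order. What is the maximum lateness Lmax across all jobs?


Lateness per job (L = C - d):
  J1: C=7, d=5, L=2
  J2: C=11, d=26, L=-15
  J3: C=22, d=49, L=-27
  J4: C=27, d=6, L=21
Lmax = max(2, -15, -27, 21)
= 21


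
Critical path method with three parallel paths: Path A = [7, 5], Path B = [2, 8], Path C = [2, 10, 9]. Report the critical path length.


Path A: 7 + 5 = 12
Path B: 2 + 8 = 10
Path C: 2 + 10 + 9 = 21
Critical path = longest = max(12, 10, 21)
= 21 (Path C)


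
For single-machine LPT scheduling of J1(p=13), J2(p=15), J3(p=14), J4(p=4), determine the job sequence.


LPT: sort by longest processing time first
  J2: p=15
  J3: p=14
  J1: p=13
  J4: p=4
Order: J2 → J3 → J1 → J4


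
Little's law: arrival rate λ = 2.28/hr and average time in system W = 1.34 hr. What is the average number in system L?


Little's law: L = λ × W
= 2.28 × 1.34
= 3.06


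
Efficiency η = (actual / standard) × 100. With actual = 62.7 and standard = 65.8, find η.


Efficiency = (actual / standard) × 100
= (62.7 / 65.8) × 100
= 95.3%


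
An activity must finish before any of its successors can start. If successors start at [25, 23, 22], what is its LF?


LF = min of all successor start times
Successors start at: [25, 23, 22]
LF = min(25, 23, 22)
= 22


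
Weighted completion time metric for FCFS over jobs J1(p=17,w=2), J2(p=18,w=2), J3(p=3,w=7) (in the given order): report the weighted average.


Completion times:
  J1: C=17, w×C=2×17=34
  J2: C=35, w×C=2×35=70
  J3: C=38, w×C=7×38=266
Sum w×C = 370
Sum w = 11
Weighted avg = 370/11
= 33.64


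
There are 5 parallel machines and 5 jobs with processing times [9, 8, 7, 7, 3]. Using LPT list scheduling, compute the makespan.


Jobs (LPT sorted): [9, 8, 7, 7, 3]
Machines: 5
  J=9 → Machine 1 (load: 0+9=9)
  J=8 → Machine 2 (load: 0+8=8)
  J=7 → Machine 3 (load: 0+7=7)
  J=7 → Machine 4 (load: 0+7=7)
  J=3 → Machine 5 (load: 0+3=3)
Machine loads: [9, 8, 7, 7, 3]
Makespan = max = 9 time units


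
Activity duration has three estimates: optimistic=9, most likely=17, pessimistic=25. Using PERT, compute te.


te = (o + 4m + p) / 6
= (9 + 4×17 + 25) / 6
= (9 + 68 + 25) / 6
= 102 / 6
= 17.00


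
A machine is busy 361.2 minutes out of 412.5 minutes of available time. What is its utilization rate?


Utilization = busy / total × 100
= 361.2 / 412.5 × 100
= 87.6%


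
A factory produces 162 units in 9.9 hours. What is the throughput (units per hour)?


Throughput = units / time
= 162 / 9.9
= 16.4 units/hour


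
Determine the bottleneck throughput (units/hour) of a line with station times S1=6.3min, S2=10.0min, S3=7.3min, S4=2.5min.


Bottleneck = longest station time
Station times: [6.3, 10.0, 7.3, 2.5]
Max = 10.0 min
Rate = 60 / 10.0
= 6.00 units/hour (bottleneck: 10.0min)


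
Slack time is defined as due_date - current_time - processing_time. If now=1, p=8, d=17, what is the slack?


Slack = due - current_time - processing
= 17 - 1 - 8
= 8


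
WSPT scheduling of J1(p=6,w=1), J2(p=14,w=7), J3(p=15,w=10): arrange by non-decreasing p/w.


WSPT (Smith's rule): sort by p/w ascending
  J3: p/w = 15/10 = 1.500
  J2: p/w = 14/7 = 2.000
  J1: p/w = 6/1 = 6.000
Order: J3 → J2 → J1


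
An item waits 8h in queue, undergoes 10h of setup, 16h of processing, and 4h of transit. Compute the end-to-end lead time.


Lead time = queue + setup + processing + transit
= 8 + 10 + 16 + 4
= 38 hours


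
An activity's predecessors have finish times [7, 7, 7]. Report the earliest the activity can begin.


ES = max of all predecessor completion times
Predecessors: [7, 7, 7]
ES = max(7, 7, 7)
= 7


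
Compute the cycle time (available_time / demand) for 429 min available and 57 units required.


Cycle time = available time / demand
= 429 / 57
= 7.53 min/unit


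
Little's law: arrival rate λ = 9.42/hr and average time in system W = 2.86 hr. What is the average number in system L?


Little's law: L = λ × W
= 9.42 × 2.86
= 26.94


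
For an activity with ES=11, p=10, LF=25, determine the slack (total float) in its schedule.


EF = ES + duration = 11 + 10 = 21
LS = LF - duration = 25 - 10 = 15
Total Float = LF - EF = 25 - 21
(or LS - ES = 15 - 11)
= 4


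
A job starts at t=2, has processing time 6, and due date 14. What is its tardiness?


Completion = start + processing = 2 + 6 = 8
Tardiness = max(0, C - d) = max(0, 8 - 14)
= max(0, -6)
= 0


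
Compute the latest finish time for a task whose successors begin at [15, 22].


LF = min of all successor start times
Successors start at: [15, 22]
LF = min(15, 22)
= 15


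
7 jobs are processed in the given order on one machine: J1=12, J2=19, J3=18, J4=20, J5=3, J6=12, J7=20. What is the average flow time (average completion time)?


Completion times:
  J1: completes at 12
  J2: completes at 31
  J3: completes at 49
  J4: completes at 69
  J5: completes at 72
  J6: completes at 84
  J7: completes at 104
Sum = 421
Average = 421/7
= 60.14


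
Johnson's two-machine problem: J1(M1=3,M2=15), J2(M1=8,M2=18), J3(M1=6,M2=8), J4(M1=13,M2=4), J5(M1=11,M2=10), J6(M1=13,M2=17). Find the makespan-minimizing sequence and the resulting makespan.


Johnson's rule:
Group 1 (M1≤M2, sort by M1): ['J1', 'J3', 'J2', 'J6']
Group 2 (M1>M2, sort desc M2): ['J5', 'J4']
Sequence: J1 → J3 → J2 → J6 → J5 → J4
Makespan calculation:
  J1: M1 done=3, M2 done=18
  J3: M1 done=9, M2 done=26
  J2: M1 done=17, M2 done=44
  J6: M1 done=30, M2 done=61
  J5: M1 done=41, M2 done=71
  J4: M1 done=54, M2 done=75
= Sequence: J1 → J3 → J2 → J6 → J5 → J4, Makespan: 75


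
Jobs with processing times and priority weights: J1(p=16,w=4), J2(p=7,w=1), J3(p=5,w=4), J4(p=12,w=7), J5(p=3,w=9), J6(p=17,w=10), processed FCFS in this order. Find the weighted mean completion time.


Completion times:
  J1: C=16, w×C=4×16=64
  J2: C=23, w×C=1×23=23
  J3: C=28, w×C=4×28=112
  J4: C=40, w×C=7×40=280
  J5: C=43, w×C=9×43=387
  J6: C=60, w×C=10×60=600
Sum w×C = 1466
Sum w = 35
Weighted avg = 1466/35
= 41.89


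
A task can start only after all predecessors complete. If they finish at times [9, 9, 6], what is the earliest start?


ES = max of all predecessor completion times
Predecessors: [9, 9, 6]
ES = max(9, 9, 6)
= 9


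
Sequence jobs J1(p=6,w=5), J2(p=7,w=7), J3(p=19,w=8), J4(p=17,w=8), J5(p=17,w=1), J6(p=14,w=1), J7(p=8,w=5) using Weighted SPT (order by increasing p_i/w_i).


WSPT (Smith's rule): sort by p/w ascending
  J2: p/w = 7/7 = 1.000
  J1: p/w = 6/5 = 1.200
  J7: p/w = 8/5 = 1.600
  J4: p/w = 17/8 = 2.125
  J3: p/w = 19/8 = 2.375
  J6: p/w = 14/1 = 14.000
  J5: p/w = 17/1 = 17.000
Order: J2 → J1 → J7 → J4 → J3 → J6 → J5


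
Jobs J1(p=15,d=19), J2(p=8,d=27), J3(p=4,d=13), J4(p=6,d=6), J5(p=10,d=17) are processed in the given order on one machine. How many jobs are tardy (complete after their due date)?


Completion vs due date:
  J1: C=15, d=19 → on time
  J2: C=23, d=27 → on time
  J3: C=27, d=13 → TARDY
  J4: C=33, d=6 → TARDY
  J5: C=43, d=17 → TARDY
Tardy jobs: J3, J4, J5
Count = 3


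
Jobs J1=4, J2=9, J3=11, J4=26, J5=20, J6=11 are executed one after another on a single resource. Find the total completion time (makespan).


Sequential makespan: sum all processing times
= 4 + 9 + 11 + 26 + 20 + 11
= 81 time units


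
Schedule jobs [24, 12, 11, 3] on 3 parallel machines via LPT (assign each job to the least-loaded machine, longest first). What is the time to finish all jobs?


Jobs (LPT sorted): [24, 12, 11, 3]
Machines: 3
  J=24 → Machine 1 (load: 0+24=24)
  J=12 → Machine 2 (load: 0+12=12)
  J=11 → Machine 3 (load: 0+11=11)
  J=3 → Machine 3 (load: 11+3=14)
Machine loads: [24, 12, 14]
Makespan = max = 24 time units


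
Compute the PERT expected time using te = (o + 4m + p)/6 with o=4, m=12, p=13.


te = (o + 4m + p) / 6
= (4 + 4×12 + 13) / 6
= (4 + 48 + 13) / 6
= 65 / 6
= 10.83


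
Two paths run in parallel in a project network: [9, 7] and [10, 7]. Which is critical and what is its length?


Path A: 9 + 7 = 16
Path B: 10 + 7 = 17
Critical path = longest = max(16, 17)
= 17 (Path B)


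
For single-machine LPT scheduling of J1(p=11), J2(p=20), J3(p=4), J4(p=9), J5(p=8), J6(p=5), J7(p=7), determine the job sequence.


LPT: sort by longest processing time first
  J2: p=20
  J1: p=11
  J4: p=9
  J5: p=8
  J7: p=7
  J6: p=5
  J3: p=4
Order: J2 → J1 → J4 → J5 → J7 → J6 → J3


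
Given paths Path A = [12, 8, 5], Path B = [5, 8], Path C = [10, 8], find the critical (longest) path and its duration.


Path A: 12 + 8 + 5 = 25
Path B: 5 + 8 = 13
Path C: 10 + 8 = 18
Critical path = longest = max(25, 13, 18)
= 25 (Path A)


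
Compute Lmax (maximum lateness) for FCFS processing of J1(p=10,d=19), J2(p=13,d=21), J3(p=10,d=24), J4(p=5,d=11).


Lateness per job (L = C - d):
  J1: C=10, d=19, L=-9
  J2: C=23, d=21, L=2
  J3: C=33, d=24, L=9
  J4: C=38, d=11, L=27
Lmax = max(-9, 2, 9, 27)
= 27


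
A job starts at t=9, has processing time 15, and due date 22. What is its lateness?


Completion = 9 + 15 = 24
Lateness = C - d = 24 - 22
= 2


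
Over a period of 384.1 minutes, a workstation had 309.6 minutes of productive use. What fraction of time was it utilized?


Utilization = busy / total × 100
= 309.6 / 384.1 × 100
= 80.6%


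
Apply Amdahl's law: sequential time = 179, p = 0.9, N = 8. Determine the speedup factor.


Amdahl's law: T_p = T × ((1-p) + p/N)
= 179 × ((1-0.9) + 0.9/8)
= 179 × (0.10 + 0.1125)
= 179 × 0.2125
= 38.04
Speedup = 179/38.04
= 4.71×


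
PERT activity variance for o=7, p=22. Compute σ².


σ² = ((p - o) / 6)² = (p - o)² / 36
= (22 - 7)² / 36
= 15² / 36
= 225 / 36
= 6.2500


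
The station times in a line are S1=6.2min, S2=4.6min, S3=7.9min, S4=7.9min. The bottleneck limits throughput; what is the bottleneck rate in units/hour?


Bottleneck = longest station time
Station times: [6.2, 4.6, 7.9, 7.9]
Max = 7.9 min
Rate = 60 / 7.9
= 7.59 units/hour (bottleneck: 7.9min)


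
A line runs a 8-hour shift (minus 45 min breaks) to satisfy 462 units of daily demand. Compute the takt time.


Available = 8×60 - 45 = 435 min
Takt time = 435 / 462
= 0.94 min/unit


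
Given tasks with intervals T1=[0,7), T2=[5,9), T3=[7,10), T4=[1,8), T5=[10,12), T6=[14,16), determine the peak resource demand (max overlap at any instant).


Check each time point for overlaps:
  t=5: 3 tasks active (T1, T2, T4)
Max concurrent = 3


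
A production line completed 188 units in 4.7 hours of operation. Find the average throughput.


Throughput = units / time
= 188 / 4.7
= 40.0 units/hour


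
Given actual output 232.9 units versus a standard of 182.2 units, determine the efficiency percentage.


Efficiency = (actual / standard) × 100
= (232.9 / 182.2) × 100
= 127.8%


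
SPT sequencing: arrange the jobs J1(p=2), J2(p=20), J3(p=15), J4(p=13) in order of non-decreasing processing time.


SPT: sort by shortest processing time
  J1: p=2
  J4: p=13
  J3: p=15
  J2: p=20
Order: J1 → J4 → J3 → J2


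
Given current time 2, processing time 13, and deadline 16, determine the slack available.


Slack = due - current_time - processing
= 16 - 2 - 13
= 1


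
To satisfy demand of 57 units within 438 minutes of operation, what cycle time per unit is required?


Cycle time = available time / demand
= 438 / 57
= 7.68 min/unit


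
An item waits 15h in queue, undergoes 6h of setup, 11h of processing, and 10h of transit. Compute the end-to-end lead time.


Lead time = queue + setup + processing + transit
= 15 + 6 + 11 + 10
= 42 hours


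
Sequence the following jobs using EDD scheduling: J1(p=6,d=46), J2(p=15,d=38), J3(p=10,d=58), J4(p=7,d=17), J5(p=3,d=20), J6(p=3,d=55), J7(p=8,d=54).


EDD: sort by earliest due date
  J4: d=17, p=7
  J5: d=20, p=3
  J2: d=38, p=15
  J1: d=46, p=6
  J7: d=54, p=8
  J6: d=55, p=3
  J3: d=58, p=10
Order: J4 → J5 → J2 → J1 → J7 → J6 → J3


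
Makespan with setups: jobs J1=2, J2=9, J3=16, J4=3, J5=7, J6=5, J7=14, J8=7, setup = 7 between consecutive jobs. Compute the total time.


Makespan = Σ processing + (n-1) × setup
= (2 + 9 + 16 + 3 + 7 + 5 + 14 + 7) + (8-1)×7
= 63 + 49
= 112 time units


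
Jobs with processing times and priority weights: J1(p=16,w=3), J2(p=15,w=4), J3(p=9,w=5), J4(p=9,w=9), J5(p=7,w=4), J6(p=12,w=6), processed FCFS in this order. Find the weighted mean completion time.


Completion times:
  J1: C=16, w×C=3×16=48
  J2: C=31, w×C=4×31=124
  J3: C=40, w×C=5×40=200
  J4: C=49, w×C=9×49=441
  J5: C=56, w×C=4×56=224
  J6: C=68, w×C=6×68=408
Sum w×C = 1445
Sum w = 31
Weighted avg = 1445/31
= 46.61


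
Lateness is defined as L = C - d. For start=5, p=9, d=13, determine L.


Completion = 5 + 9 = 14
Lateness = C - d = 14 - 13
= 1


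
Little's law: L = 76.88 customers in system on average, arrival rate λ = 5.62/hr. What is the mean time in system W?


Little's law: L = λW → W = L / λ
= 76.88 / 5.62
= 13.68 hours


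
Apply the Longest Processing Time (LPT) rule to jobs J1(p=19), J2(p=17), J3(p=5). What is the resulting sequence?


LPT: sort by longest processing time first
  J1: p=19
  J2: p=17
  J3: p=5
Order: J1 → J2 → J3


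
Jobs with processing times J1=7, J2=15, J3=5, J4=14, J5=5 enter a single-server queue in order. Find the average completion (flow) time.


Completion times:
  J1: completes at 7
  J2: completes at 22
  J3: completes at 27
  J4: completes at 41
  J5: completes at 46
Sum = 143
Average = 143/5
= 28.60


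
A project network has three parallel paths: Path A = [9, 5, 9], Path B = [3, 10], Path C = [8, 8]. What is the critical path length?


Path A: 9 + 5 + 9 = 23
Path B: 3 + 10 = 13
Path C: 8 + 8 = 16
Critical path = longest = max(23, 13, 16)
= 23 (Path A)


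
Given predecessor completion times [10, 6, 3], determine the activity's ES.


ES = max of all predecessor completion times
Predecessors: [10, 6, 3]
ES = max(10, 6, 3)
= 10


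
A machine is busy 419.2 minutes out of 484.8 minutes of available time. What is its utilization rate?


Utilization = busy / total × 100
= 419.2 / 484.8 × 100
= 86.5%


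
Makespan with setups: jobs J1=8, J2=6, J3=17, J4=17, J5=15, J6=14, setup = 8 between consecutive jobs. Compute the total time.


Makespan = Σ processing + (n-1) × setup
= (8 + 6 + 17 + 17 + 15 + 14) + (6-1)×8
= 77 + 40
= 117 time units


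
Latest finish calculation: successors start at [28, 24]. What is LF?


LF = min of all successor start times
Successors start at: [28, 24]
LF = min(28, 24)
= 24


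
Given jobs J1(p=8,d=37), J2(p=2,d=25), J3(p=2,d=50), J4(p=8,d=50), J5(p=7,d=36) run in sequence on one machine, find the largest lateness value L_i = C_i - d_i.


Lateness per job (L = C - d):
  J1: C=8, d=37, L=-29
  J2: C=10, d=25, L=-15
  J3: C=12, d=50, L=-38
  J4: C=20, d=50, L=-30
  J5: C=27, d=36, L=-9
Lmax = max(-29, -15, -38, -30, -9)
= -9


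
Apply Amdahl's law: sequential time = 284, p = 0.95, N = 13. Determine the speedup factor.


Amdahl's law: T_p = T × ((1-p) + p/N)
= 284 × ((1-0.95) + 0.95/13)
= 284 × (0.05 + 0.0731)
= 284 × 0.1231
= 34.95
Speedup = 284/34.95
= 8.12×


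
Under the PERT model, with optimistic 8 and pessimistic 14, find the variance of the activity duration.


σ² = ((p - o) / 6)² = (p - o)² / 36
= (14 - 8)² / 36
= 6² / 36
= 36 / 36
= 1.0000


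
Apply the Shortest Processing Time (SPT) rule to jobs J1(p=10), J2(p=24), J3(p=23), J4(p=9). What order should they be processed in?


SPT: sort by shortest processing time
  J4: p=9
  J1: p=10
  J3: p=23
  J2: p=24
Order: J4 → J1 → J3 → J2


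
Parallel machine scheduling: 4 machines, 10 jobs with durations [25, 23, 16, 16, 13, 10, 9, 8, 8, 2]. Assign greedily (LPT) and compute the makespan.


Jobs (LPT sorted): [25, 23, 16, 16, 13, 10, 9, 8, 8, 2]
Machines: 4
  J=25 → Machine 1 (load: 0+25=25)
  J=23 → Machine 2 (load: 0+23=23)
  J=16 → Machine 3 (load: 0+16=16)
  J=16 → Machine 4 (load: 0+16=16)
  J=13 → Machine 3 (load: 16+13=29)
  J=10 → Machine 4 (load: 16+10=26)
  J=9 → Machine 2 (load: 23+9=32)
  J=8 → Machine 1 (load: 25+8=33)
  J=8 → Machine 4 (load: 26+8=34)
  J=2 → Machine 3 (load: 29+2=31)
Machine loads: [33, 32, 31, 34]
Makespan = max = 34 time units


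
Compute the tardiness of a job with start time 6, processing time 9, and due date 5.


Completion = start + processing = 6 + 9 = 15
Tardiness = max(0, C - d) = max(0, 15 - 5)
= max(0, 10)
= 10


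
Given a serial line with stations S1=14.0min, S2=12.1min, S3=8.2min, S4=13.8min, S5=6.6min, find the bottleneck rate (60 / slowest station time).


Bottleneck = longest station time
Station times: [14.0, 12.1, 8.2, 13.8, 6.6]
Max = 14.0 min
Rate = 60 / 14.0
= 4.29 units/hour (bottleneck: 14.0min)


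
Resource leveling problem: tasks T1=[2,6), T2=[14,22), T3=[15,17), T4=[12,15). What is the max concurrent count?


Check each time point for overlaps:
  t=14: 2 tasks active (T2, T4)
Max concurrent = 2


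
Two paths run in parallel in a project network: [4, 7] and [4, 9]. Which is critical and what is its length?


Path A: 4 + 7 = 11
Path B: 4 + 9 = 13
Critical path = longest = max(11, 13)
= 13 (Path B)


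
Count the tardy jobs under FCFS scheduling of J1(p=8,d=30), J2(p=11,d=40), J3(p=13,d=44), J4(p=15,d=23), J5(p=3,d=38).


Completion vs due date:
  J1: C=8, d=30 → on time
  J2: C=19, d=40 → on time
  J3: C=32, d=44 → on time
  J4: C=47, d=23 → TARDY
  J5: C=50, d=38 → TARDY
Tardy jobs: J4, J5
Count = 2


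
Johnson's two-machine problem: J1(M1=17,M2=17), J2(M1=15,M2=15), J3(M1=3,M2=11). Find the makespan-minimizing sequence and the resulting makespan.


Johnson's rule:
Group 1 (M1≤M2, sort by M1): ['J3', 'J2', 'J1']
Group 2 (M1>M2, sort desc M2): []
Sequence: J3 → J2 → J1
Makespan calculation:
  J3: M1 done=3, M2 done=14
  J2: M1 done=18, M2 done=33
  J1: M1 done=35, M2 done=52
= Sequence: J3 → J2 → J1, Makespan: 52


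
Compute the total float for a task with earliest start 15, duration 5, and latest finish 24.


EF = ES + duration = 15 + 5 = 20
LS = LF - duration = 24 - 5 = 19
Total Float = LF - EF = 24 - 20
(or LS - ES = 19 - 15)
= 4


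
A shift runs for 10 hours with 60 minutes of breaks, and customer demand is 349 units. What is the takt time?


Available = 10×60 - 60 = 540 min
Takt time = 540 / 349
= 1.55 min/unit


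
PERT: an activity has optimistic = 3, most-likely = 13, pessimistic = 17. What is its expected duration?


te = (o + 4m + p) / 6
= (3 + 4×13 + 17) / 6
= (3 + 52 + 17) / 6
= 72 / 6
= 12.00


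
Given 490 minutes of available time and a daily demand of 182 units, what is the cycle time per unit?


Cycle time = available time / demand
= 490 / 182
= 2.69 min/unit


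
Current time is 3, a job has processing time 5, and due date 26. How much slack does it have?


Slack = due - current_time - processing
= 26 - 3 - 5
= 18


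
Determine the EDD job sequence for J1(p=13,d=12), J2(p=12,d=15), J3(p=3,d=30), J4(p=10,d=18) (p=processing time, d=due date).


EDD: sort by earliest due date
  J1: d=12, p=13
  J2: d=15, p=12
  J4: d=18, p=10
  J3: d=30, p=3
Order: J1 → J2 → J4 → J3


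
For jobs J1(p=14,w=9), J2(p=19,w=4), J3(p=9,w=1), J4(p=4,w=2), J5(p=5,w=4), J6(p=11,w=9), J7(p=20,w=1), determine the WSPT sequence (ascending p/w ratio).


WSPT (Smith's rule): sort by p/w ascending
  J6: p/w = 11/9 = 1.222
  J5: p/w = 5/4 = 1.250
  J1: p/w = 14/9 = 1.556
  J4: p/w = 4/2 = 2.000
  J2: p/w = 19/4 = 4.750
  J3: p/w = 9/1 = 9.000
  J7: p/w = 20/1 = 20.000
Order: J6 → J5 → J1 → J4 → J2 → J3 → J7


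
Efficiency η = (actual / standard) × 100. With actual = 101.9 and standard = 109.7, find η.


Efficiency = (actual / standard) × 100
= (101.9 / 109.7) × 100
= 92.9%


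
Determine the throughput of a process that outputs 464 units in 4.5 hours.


Throughput = units / time
= 464 / 4.5
= 103.1 units/hour


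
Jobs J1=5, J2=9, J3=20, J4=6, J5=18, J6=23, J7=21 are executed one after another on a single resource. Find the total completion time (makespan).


Sequential makespan: sum all processing times
= 5 + 9 + 20 + 6 + 18 + 23 + 21
= 102 time units


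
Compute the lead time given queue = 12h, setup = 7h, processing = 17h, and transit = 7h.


Lead time = queue + setup + processing + transit
= 12 + 7 + 17 + 7
= 43 hours


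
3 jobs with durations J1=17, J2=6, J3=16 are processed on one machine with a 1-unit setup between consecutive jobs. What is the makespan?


Makespan = Σ processing + (n-1) × setup
= (17 + 6 + 16) + (3-1)×1
= 39 + 2
= 41 time units


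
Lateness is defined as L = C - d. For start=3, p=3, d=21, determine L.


Completion = 3 + 3 = 6
Lateness = C - d = 6 - 21
= -15


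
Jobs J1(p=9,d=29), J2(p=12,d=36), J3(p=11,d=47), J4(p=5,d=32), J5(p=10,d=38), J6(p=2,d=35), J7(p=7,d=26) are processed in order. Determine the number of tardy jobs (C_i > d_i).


Completion vs due date:
  J1: C=9, d=29 → on time
  J2: C=21, d=36 → on time
  J3: C=32, d=47 → on time
  J4: C=37, d=32 → TARDY
  J5: C=47, d=38 → TARDY
  J6: C=49, d=35 → TARDY
  J7: C=56, d=26 → TARDY
Tardy jobs: J4, J5, J6, J7
Count = 4


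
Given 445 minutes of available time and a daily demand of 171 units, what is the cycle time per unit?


Cycle time = available time / demand
= 445 / 171
= 2.60 min/unit


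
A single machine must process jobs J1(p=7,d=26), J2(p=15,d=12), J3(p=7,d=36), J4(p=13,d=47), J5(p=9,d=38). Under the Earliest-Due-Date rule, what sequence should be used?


EDD: sort by earliest due date
  J2: d=12, p=15
  J1: d=26, p=7
  J3: d=36, p=7
  J5: d=38, p=9
  J4: d=47, p=13
Order: J2 → J1 → J3 → J5 → J4


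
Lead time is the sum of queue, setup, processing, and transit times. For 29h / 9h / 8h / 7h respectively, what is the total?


Lead time = queue + setup + processing + transit
= 29 + 9 + 8 + 7
= 53 hours


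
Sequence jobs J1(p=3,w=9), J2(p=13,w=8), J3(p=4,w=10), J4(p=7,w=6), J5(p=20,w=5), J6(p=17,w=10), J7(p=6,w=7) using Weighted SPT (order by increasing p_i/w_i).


WSPT (Smith's rule): sort by p/w ascending
  J1: p/w = 3/9 = 0.333
  J3: p/w = 4/10 = 0.400
  J7: p/w = 6/7 = 0.857
  J4: p/w = 7/6 = 1.167
  J2: p/w = 13/8 = 1.625
  J6: p/w = 17/10 = 1.700
  J5: p/w = 20/5 = 4.000
Order: J1 → J3 → J7 → J4 → J2 → J6 → J5


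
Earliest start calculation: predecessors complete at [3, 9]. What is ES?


ES = max of all predecessor completion times
Predecessors: [3, 9]
ES = max(3, 9)
= 9


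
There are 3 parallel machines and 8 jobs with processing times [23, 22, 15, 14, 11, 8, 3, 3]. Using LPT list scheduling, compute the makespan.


Jobs (LPT sorted): [23, 22, 15, 14, 11, 8, 3, 3]
Machines: 3
  J=23 → Machine 1 (load: 0+23=23)
  J=22 → Machine 2 (load: 0+22=22)
  J=15 → Machine 3 (load: 0+15=15)
  J=14 → Machine 3 (load: 15+14=29)
  J=11 → Machine 2 (load: 22+11=33)
  J=8 → Machine 1 (load: 23+8=31)
  J=3 → Machine 3 (load: 29+3=32)
  J=3 → Machine 1 (load: 31+3=34)
Machine loads: [34, 33, 32]
Makespan = max = 34 time units


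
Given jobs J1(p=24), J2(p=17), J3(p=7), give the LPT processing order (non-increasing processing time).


LPT: sort by longest processing time first
  J1: p=24
  J2: p=17
  J3: p=7
Order: J1 → J2 → J3


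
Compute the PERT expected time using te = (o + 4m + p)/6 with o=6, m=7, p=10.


te = (o + 4m + p) / 6
= (6 + 4×7 + 10) / 6
= (6 + 28 + 10) / 6
= 44 / 6
= 7.33


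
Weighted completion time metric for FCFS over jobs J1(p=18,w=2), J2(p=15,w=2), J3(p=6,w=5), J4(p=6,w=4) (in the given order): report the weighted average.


Completion times:
  J1: C=18, w×C=2×18=36
  J2: C=33, w×C=2×33=66
  J3: C=39, w×C=5×39=195
  J4: C=45, w×C=4×45=180
Sum w×C = 477
Sum w = 13
Weighted avg = 477/13
= 36.69


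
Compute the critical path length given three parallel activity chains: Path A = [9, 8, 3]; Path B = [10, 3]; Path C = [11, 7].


Path A: 9 + 8 + 3 = 20
Path B: 10 + 3 = 13
Path C: 11 + 7 = 18
Critical path = longest = max(20, 13, 18)
= 20 (Path A)


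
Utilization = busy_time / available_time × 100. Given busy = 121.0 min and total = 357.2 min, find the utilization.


Utilization = busy / total × 100
= 121.0 / 357.2 × 100
= 33.9%


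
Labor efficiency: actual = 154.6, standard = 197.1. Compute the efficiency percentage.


Efficiency = (actual / standard) × 100
= (154.6 / 197.1) × 100
= 78.4%


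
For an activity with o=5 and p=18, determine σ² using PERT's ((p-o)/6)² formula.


σ² = ((p - o) / 6)² = (p - o)² / 36
= (18 - 5)² / 36
= 13² / 36
= 169 / 36
= 4.6944


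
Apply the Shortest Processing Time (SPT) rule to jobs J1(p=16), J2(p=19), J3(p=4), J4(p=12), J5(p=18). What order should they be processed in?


SPT: sort by shortest processing time
  J3: p=4
  J4: p=12
  J1: p=16
  J5: p=18
  J2: p=19
Order: J3 → J4 → J1 → J5 → J2


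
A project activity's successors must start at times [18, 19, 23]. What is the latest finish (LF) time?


LF = min of all successor start times
Successors start at: [18, 19, 23]
LF = min(18, 19, 23)
= 18


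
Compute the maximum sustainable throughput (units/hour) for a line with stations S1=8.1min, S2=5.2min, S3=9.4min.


Bottleneck = longest station time
Station times: [8.1, 5.2, 9.4]
Max = 9.4 min
Rate = 60 / 9.4
= 6.38 units/hour (bottleneck: 9.4min)
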